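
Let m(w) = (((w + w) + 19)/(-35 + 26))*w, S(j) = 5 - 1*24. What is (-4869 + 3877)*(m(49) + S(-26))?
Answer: 650752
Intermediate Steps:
S(j) = -19 (S(j) = 5 - 24 = -19)
m(w) = w*(-19/9 - 2*w/9) (m(w) = ((2*w + 19)/(-9))*w = ((19 + 2*w)*(-⅑))*w = (-19/9 - 2*w/9)*w = w*(-19/9 - 2*w/9))
(-4869 + 3877)*(m(49) + S(-26)) = (-4869 + 3877)*(-⅑*49*(19 + 2*49) - 19) = -992*(-⅑*49*(19 + 98) - 19) = -992*(-⅑*49*117 - 19) = -992*(-637 - 19) = -992*(-656) = 650752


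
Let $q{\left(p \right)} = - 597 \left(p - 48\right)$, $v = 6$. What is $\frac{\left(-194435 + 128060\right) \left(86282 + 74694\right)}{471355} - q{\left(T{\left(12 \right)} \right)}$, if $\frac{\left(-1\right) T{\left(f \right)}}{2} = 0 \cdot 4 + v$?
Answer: $- \frac{5513743620}{94271} \approx -58488.0$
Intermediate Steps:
$T{\left(f \right)} = -12$ ($T{\left(f \right)} = - 2 \left(0 \cdot 4 + 6\right) = - 2 \left(0 + 6\right) = \left(-2\right) 6 = -12$)
$q{\left(p \right)} = 28656 - 597 p$ ($q{\left(p \right)} = - 597 \left(p - 48\right) = - 597 \left(-48 + p\right) = 28656 - 597 p$)
$\frac{\left(-194435 + 128060\right) \left(86282 + 74694\right)}{471355} - q{\left(T{\left(12 \right)} \right)} = \frac{\left(-194435 + 128060\right) \left(86282 + 74694\right)}{471355} - \left(28656 - -7164\right) = \left(-66375\right) 160976 \cdot \frac{1}{471355} - \left(28656 + 7164\right) = \left(-10684782000\right) \frac{1}{471355} - 35820 = - \frac{2136956400}{94271} - 35820 = - \frac{5513743620}{94271}$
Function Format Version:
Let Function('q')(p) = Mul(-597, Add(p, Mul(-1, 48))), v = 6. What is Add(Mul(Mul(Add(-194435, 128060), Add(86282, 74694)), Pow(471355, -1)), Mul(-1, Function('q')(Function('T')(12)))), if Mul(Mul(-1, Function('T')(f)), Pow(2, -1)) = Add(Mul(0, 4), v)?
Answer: Rational(-5513743620, 94271) ≈ -58488.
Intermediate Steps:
Function('T')(f) = -12 (Function('T')(f) = Mul(-2, Add(Mul(0, 4), 6)) = Mul(-2, Add(0, 6)) = Mul(-2, 6) = -12)
Function('q')(p) = Add(28656, Mul(-597, p)) (Function('q')(p) = Mul(-597, Add(p, -48)) = Mul(-597, Add(-48, p)) = Add(28656, Mul(-597, p)))
Add(Mul(Mul(Add(-194435, 128060), Add(86282, 74694)), Pow(471355, -1)), Mul(-1, Function('q')(Function('T')(12)))) = Add(Mul(Mul(Add(-194435, 128060), Add(86282, 74694)), Pow(471355, -1)), Mul(-1, Add(28656, Mul(-597, -12)))) = Add(Mul(Mul(-66375, 160976), Rational(1, 471355)), Mul(-1, Add(28656, 7164))) = Add(Mul(-10684782000, Rational(1, 471355)), Mul(-1, 35820)) = Add(Rational(-2136956400, 94271), -35820) = Rational(-5513743620, 94271)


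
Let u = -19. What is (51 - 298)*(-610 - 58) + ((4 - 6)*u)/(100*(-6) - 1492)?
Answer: 172585797/1046 ≈ 1.6500e+5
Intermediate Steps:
(51 - 298)*(-610 - 58) + ((4 - 6)*u)/(100*(-6) - 1492) = (51 - 298)*(-610 - 58) + ((4 - 6)*(-19))/(100*(-6) - 1492) = -247*(-668) + (-2*(-19))/(-600 - 1492) = 164996 + 38/(-2092) = 164996 + 38*(-1/2092) = 164996 - 19/1046 = 172585797/1046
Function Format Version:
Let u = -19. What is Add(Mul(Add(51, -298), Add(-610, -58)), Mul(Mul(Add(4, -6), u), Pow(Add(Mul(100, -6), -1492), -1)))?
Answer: Rational(172585797, 1046) ≈ 1.6500e+5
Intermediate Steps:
Add(Mul(Add(51, -298), Add(-610, -58)), Mul(Mul(Add(4, -6), u), Pow(Add(Mul(100, -6), -1492), -1))) = Add(Mul(Add(51, -298), Add(-610, -58)), Mul(Mul(Add(4, -6), -19), Pow(Add(Mul(100, -6), -1492), -1))) = Add(Mul(-247, -668), Mul(Mul(-2, -19), Pow(Add(-600, -1492), -1))) = Add(164996, Mul(38, Pow(-2092, -1))) = Add(164996, Mul(38, Rational(-1, 2092))) = Add(164996, Rational(-19, 1046)) = Rational(172585797, 1046)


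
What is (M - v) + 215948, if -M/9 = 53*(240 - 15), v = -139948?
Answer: 248571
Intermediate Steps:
M = -107325 (M = -477*(240 - 15) = -477*225 = -9*11925 = -107325)
(M - v) + 215948 = (-107325 - 1*(-139948)) + 215948 = (-107325 + 139948) + 215948 = 32623 + 215948 = 248571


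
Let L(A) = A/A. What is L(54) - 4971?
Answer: -4970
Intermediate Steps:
L(A) = 1
L(54) - 4971 = 1 - 4971 = -4970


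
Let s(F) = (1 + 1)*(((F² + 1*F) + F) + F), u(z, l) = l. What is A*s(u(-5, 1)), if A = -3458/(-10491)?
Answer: 2128/807 ≈ 2.6369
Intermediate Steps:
s(F) = 2*F² + 6*F (s(F) = 2*(((F² + F) + F) + F) = 2*(((F + F²) + F) + F) = 2*((F² + 2*F) + F) = 2*(F² + 3*F) = 2*F² + 6*F)
A = 266/807 (A = -3458*(-1/10491) = 266/807 ≈ 0.32962)
A*s(u(-5, 1)) = 266*(2*1*(3 + 1))/807 = 266*(2*1*4)/807 = (266/807)*8 = 2128/807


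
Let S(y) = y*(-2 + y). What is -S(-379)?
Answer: -144399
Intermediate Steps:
-S(-379) = -(-379)*(-2 - 379) = -(-379)*(-381) = -1*144399 = -144399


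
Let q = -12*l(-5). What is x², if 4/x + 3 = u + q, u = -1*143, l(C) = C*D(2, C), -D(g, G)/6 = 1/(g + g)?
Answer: 1/3481 ≈ 0.00028727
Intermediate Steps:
D(g, G) = -3/g (D(g, G) = -6/(g + g) = -6*1/(2*g) = -3/g)
l(C) = -3*C/2 (l(C) = C*(-3/2) = -3*C/2)
q = -90 (q = -(-18)*(-5) = -12*15/2 = -90)
u = -143
x = -1/59 (x = 4/(-3 + (-143 - 90)) = 4/(-3 - 233) = 4/(-236) = 4*(-1/236) = -1/59 ≈ -0.016949)
x² = (-1/59)² = 1/3481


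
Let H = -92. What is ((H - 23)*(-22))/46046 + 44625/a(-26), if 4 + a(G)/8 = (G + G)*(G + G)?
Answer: 55585/26208 ≈ 2.1209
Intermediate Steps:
a(G) = -32 + 32*G² (a(G) = -32 + 8*((G + G)*(G + G)) = -32 + 8*((2*G)*(2*G)) = -32 + 8*(4*G²) = -32 + 32*G²)
((H - 23)*(-22))/46046 + 44625/a(-26) = ((-92 - 23)*(-22))/46046 + 44625/(-32 + 32*(-26)²) = -115*(-22)*(1/46046) + 44625/(-32 + 32*676) = 2530*(1/46046) + 44625/(-32 + 21632) = 5/91 + 44625/21600 = 5/91 + 44625*(1/21600) = 5/91 + 595/288 = 55585/26208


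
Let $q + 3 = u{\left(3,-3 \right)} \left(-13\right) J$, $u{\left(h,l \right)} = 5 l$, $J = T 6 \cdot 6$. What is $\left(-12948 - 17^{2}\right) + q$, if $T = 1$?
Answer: $-6220$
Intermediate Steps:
$J = 36$ ($J = 1 \cdot 6 \cdot 6 = 6 \cdot 6 = 36$)
$q = 7017$ ($q = -3 + 5 \left(-3\right) \left(-13\right) 36 = -3 + \left(-15\right) \left(-13\right) 36 = -3 + 195 \cdot 36 = -3 + 7020 = 7017$)
$\left(-12948 - 17^{2}\right) + q = \left(-12948 - 17^{2}\right) + 7017 = \left(-12948 - 289\right) + 7017 = -13237 + 7017 = -6220$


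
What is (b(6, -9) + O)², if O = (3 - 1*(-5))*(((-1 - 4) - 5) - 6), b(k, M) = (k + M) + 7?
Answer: 15376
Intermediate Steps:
b(k, M) = 7 + M + k (b(k, M) = (M + k) + 7 = 7 + M + k)
O = -128 (O = (3 + 5)*((-5 - 5) - 6) = 8*(-10 - 6) = 8*(-16) = -128)
(b(6, -9) + O)² = ((7 - 9 + 6) - 128)² = (4 - 128)² = (-124)² = 15376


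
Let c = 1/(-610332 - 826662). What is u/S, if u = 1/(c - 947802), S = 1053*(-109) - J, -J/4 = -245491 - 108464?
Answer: 478998/694883786638040611 ≈ 6.8932e-13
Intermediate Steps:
c = -1/1436994 (c = 1/(-1436994) = -1/1436994 ≈ -6.9590e-7)
J = 1415820 (J = -4*(-245491 - 108464) = -4*(-353955) = 1415820)
S = -1530597 (S = 1053*(-109) - 1*1415820 = -114777 - 1415820 = -1530597)
u = -1436994/1361985787189 (u = 1/(-1/1436994 - 947802) = 1/(-1361985787189/1436994) = -1436994/1361985787189 ≈ -1.0551e-6)
u/S = -1436994/1361985787189/(-1530597) = -1436994/1361985787189*(-1/1530597) = 478998/694883786638040611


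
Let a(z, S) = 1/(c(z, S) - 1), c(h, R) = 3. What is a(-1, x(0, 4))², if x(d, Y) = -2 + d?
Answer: ¼ ≈ 0.25000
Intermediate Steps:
a(z, S) = ½ (a(z, S) = 1/(3 - 1) = 1/2 = ½)
a(-1, x(0, 4))² = (½)² = ¼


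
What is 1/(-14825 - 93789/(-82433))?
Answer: -4849/71880908 ≈ -6.7459e-5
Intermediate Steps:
1/(-14825 - 93789/(-82433)) = 1/(-14825 - 93789*(-1/82433)) = 1/(-14825 + 5517/4849) = 1/(-71880908/4849) = -4849/71880908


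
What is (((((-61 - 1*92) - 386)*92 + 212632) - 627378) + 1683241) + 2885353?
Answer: 4104260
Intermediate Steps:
(((((-61 - 1*92) - 386)*92 + 212632) - 627378) + 1683241) + 2885353 = (((((-61 - 92) - 386)*92 + 212632) - 627378) + 1683241) + 2885353 = ((((-153 - 386)*92 + 212632) - 627378) + 1683241) + 2885353 = (((-539*92 + 212632) - 627378) + 1683241) + 2885353 = (((-49588 + 212632) - 627378) + 1683241) + 2885353 = ((163044 - 627378) + 1683241) + 2885353 = (-464334 + 1683241) + 2885353 = 1218907 + 2885353 = 4104260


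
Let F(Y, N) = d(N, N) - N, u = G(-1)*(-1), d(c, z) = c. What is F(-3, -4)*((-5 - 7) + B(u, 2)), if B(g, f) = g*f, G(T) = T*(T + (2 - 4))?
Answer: 0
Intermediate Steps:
G(T) = T*(-2 + T) (G(T) = T*(T - 2) = T*(-2 + T))
u = -3 (u = -(-2 - 1)*(-1) = -1*(-3)*(-1) = 3*(-1) = -3)
F(Y, N) = 0 (F(Y, N) = N - N = 0)
B(g, f) = f*g
F(-3, -4)*((-5 - 7) + B(u, 2)) = 0*((-5 - 7) + 2*(-3)) = 0*(-12 - 6) = 0*(-18) = 0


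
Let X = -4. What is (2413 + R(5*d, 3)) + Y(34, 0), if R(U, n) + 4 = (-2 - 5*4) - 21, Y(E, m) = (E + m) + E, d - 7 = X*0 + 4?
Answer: 2434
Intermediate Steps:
d = 11 (d = 7 + (-4*0 + 4) = 7 + (0 + 4) = 7 + 4 = 11)
Y(E, m) = m + 2*E
R(U, n) = -47 (R(U, n) = -4 + ((-2 - 5*4) - 21) = -4 + ((-2 - 1*20) - 21) = -4 + ((-2 - 20) - 21) = -4 + (-22 - 21) = -4 - 43 = -47)
(2413 + R(5*d, 3)) + Y(34, 0) = (2413 - 47) + (0 + 2*34) = 2366 + (0 + 68) = 2366 + 68 = 2434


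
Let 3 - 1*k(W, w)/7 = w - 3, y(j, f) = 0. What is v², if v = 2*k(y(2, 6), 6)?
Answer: 0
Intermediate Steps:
k(W, w) = 42 - 7*w (k(W, w) = 21 - 7*(w - 3) = 21 - 7*(-3 + w) = 21 + (21 - 7*w) = 42 - 7*w)
v = 0 (v = 2*(42 - 7*6) = 2*(42 - 42) = 2*0 = 0)
v² = 0² = 0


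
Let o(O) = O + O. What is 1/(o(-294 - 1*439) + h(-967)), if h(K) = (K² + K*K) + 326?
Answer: 1/1869038 ≈ 5.3503e-7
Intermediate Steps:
h(K) = 326 + 2*K² (h(K) = (K² + K²) + 326 = 2*K² + 326 = 326 + 2*K²)
o(O) = 2*O
1/(o(-294 - 1*439) + h(-967)) = 1/(2*(-294 - 1*439) + (326 + 2*(-967)²)) = 1/(2*(-294 - 439) + (326 + 2*935089)) = 1/(2*(-733) + (326 + 1870178)) = 1/(-1466 + 1870504) = 1/1869038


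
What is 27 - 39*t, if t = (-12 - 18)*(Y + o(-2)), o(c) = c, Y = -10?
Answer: -14013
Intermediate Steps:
t = 360 (t = (-12 - 18)*(-10 - 2) = -30*(-12) = 360)
27 - 39*t = 27 - 39*360 = 27 - 14040 = -14013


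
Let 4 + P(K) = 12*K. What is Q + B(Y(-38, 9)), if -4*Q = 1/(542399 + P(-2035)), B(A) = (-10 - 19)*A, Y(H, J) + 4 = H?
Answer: 2523574199/2071900 ≈ 1218.0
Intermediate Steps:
P(K) = -4 + 12*K
Y(H, J) = -4 + H
B(A) = -29*A
Q = -1/2071900 (Q = -1/(4*(542399 + (-4 + 12*(-2035)))) = -1/(4*(542399 + (-4 - 24420))) = -1/(4*(542399 - 24424)) = -1/4/517975 = -1/4*1/517975 = -1/2071900 ≈ -4.8265e-7)
Q + B(Y(-38, 9)) = -1/2071900 - 29*(-4 - 38) = -1/2071900 - 29*(-42) = -1/2071900 + 1218 = 2523574199/2071900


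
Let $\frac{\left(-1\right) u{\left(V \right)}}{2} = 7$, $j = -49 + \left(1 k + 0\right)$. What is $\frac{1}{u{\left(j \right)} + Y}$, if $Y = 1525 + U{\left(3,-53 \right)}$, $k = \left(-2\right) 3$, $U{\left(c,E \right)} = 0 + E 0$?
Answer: $\frac{1}{1511} \approx 0.00066181$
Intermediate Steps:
$U{\left(c,E \right)} = 0$ ($U{\left(c,E \right)} = 0 + 0 = 0$)
$k = -6$
$Y = 1525$ ($Y = 1525 + 0 = 1525$)
$j = -55$ ($j = -49 + \left(1 \left(-6\right) + 0\right) = -49 + \left(-6 + 0\right) = -49 - 6 = -55$)
$u{\left(V \right)} = -14$ ($u{\left(V \right)} = \left(-2\right) 7 = -14$)
$\frac{1}{u{\left(j \right)} + Y} = \frac{1}{-14 + 1525} = \frac{1}{1511}$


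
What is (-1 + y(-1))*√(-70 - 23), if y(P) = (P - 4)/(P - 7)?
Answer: -3*I*√93/8 ≈ -3.6164*I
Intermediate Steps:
y(P) = (-4 + P)/(-7 + P)
(-1 + y(-1))*√(-70 - 23) = (-1 + (-4 - 1)/(-7 - 1))*√(-70 - 23) = (-1 - 5/(-8))*√(-93) = (-1 - ⅛*(-5))*(I*√93) = (-1 + 5/8)*(I*√93) = -3*I*√93/8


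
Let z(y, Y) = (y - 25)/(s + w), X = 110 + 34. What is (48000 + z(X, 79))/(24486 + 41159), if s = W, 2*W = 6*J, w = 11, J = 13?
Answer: 2400119/3282250 ≈ 0.73124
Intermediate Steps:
X = 144
W = 39 (W = (6*13)/2 = (1/2)*78 = 39)
s = 39
z(y, Y) = -1/2 + y/50 (z(y, Y) = (y - 25)/(39 + 11) = (-25 + y)/50 = (-25 + y)*(1/50) = -1/2 + y/50)
(48000 + z(X, 79))/(24486 + 41159) = (48000 + (-1/2 + (1/50)*144))/(24486 + 41159) = (48000 + (-1/2 + 72/25))/65645 = (48000 + 119/50)*(1/65645) = (2400119/50)*(1/65645) = 2400119/3282250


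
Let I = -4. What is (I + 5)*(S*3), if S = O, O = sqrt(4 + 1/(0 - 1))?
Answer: 3*sqrt(3) ≈ 5.1962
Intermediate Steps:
O = sqrt(3) (O = sqrt(4 + 1/(-1)) = sqrt(4 - 1) = sqrt(3) ≈ 1.7320)
S = sqrt(3) ≈ 1.7320
(I + 5)*(S*3) = (-4 + 5)*(sqrt(3)*3) = 1*(3*sqrt(3)) = 3*sqrt(3)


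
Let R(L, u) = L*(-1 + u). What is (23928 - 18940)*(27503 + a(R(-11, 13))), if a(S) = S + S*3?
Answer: 134551300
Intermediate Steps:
a(S) = 4*S (a(S) = S + 3*S = 4*S)
(23928 - 18940)*(27503 + a(R(-11, 13))) = (23928 - 18940)*(27503 + 4*(-11*(-1 + 13))) = 4988*(27503 + 4*(-11*12)) = 4988*(27503 + 4*(-132)) = 4988*(27503 - 528) = 4988*26975 = 134551300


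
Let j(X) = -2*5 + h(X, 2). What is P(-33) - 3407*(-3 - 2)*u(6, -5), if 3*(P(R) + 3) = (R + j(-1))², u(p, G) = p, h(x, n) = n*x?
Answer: 102882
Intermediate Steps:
j(X) = -10 + 2*X (j(X) = -2*5 + 2*X = -10 + 2*X)
P(R) = -3 + (-12 + R)²/3 (P(R) = -3 + (R + (-10 + 2*(-1)))²/3 = -3 + (R + (-10 - 2))²/3 = -3 + (R - 12)²/3 = -3 + (-12 + R)²/3)
P(-33) - 3407*(-3 - 2)*u(6, -5) = (-3 + (-12 - 33)²/3) - 3407*(-3 - 2)*6 = (-3 + (⅓)*(-45)²) - 3407*(-5*6) = (-3 + (⅓)*2025) - 3407*(-30) = (-3 + 675) - 1*(-102210) = 672 + 102210 = 102882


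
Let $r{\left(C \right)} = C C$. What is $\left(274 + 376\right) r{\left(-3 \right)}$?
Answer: $5850$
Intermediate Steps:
$r{\left(C \right)} = C^{2}$
$\left(274 + 376\right) r{\left(-3 \right)} = \left(274 + 376\right) \left(-3\right)^{2} = 650 \cdot 9 = 5850$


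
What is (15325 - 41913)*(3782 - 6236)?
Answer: 65246952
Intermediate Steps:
(15325 - 41913)*(3782 - 6236) = -26588*(-2454) = 65246952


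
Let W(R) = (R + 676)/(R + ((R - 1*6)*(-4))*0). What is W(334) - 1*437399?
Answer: -73045128/167 ≈ -4.3740e+5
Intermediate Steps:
W(R) = (676 + R)/R (W(R) = (676 + R)/(R + ((R - 6)*(-4))*0) = (676 + R)/(R + ((-6 + R)*(-4))*0) = (676 + R)/(R + (24 - 4*R)*0) = (676 + R)/(R + 0) = (676 + R)/R)
W(334) - 1*437399 = (676 + 334)/334 - 1*437399 = (1/334)*1010 - 437399 = 505/167 - 437399 = -73045128/167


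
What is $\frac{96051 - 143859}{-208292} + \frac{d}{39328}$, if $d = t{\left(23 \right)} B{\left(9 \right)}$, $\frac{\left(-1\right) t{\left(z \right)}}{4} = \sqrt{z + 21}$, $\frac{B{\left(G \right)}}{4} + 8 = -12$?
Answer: $\frac{11952}{52073} + \frac{20 \sqrt{11}}{1229} \approx 0.2835$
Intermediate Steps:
$B{\left(G \right)} = -80$ ($B{\left(G \right)} = -32 + 4 \left(-12\right) = -32 - 48 = -80$)
$t{\left(z \right)} = - 4 \sqrt{21 + z}$ ($t{\left(z \right)} = - 4 \sqrt{z + 21} = - 4 \sqrt{21 + z}$)
$d = 640 \sqrt{11}$ ($d = - 4 \sqrt{21 + 23} \left(-80\right) = - 4 \sqrt{44} \left(-80\right) = - 4 \cdot 2 \sqrt{11} \left(-80\right) = - 8 \sqrt{11} \left(-80\right) = 640 \sqrt{11} \approx 2122.6$)
$\frac{96051 - 143859}{-208292} + \frac{d}{39328} = \frac{96051 - 143859}{-208292} + \frac{640 \sqrt{11}}{39328} = \left(96051 - 143859\right) \left(- \frac{1}{208292}\right) + 640 \sqrt{11} \cdot \frac{1}{39328} = \left(-47808\right) \left(- \frac{1}{208292}\right) + \frac{20 \sqrt{11}}{1229} = \frac{11952}{52073} + \frac{20 \sqrt{11}}{1229}$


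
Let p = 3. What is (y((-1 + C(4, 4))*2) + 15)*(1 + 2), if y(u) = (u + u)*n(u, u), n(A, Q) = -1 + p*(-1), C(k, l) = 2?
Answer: -3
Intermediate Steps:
n(A, Q) = -4 (n(A, Q) = -1 + 3*(-1) = -1 - 3 = -4)
y(u) = -8*u (y(u) = (u + u)*(-4) = (2*u)*(-4) = -8*u)
(y((-1 + C(4, 4))*2) + 15)*(1 + 2) = (-8*(-1 + 2)*2 + 15)*(1 + 2) = (-8*2 + 15)*3 = (-16 + 15)*3 = -1*3 = -3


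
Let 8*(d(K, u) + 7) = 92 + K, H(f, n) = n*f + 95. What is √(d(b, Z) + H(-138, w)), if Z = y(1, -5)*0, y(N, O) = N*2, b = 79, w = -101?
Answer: √224758/4 ≈ 118.52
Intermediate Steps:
y(N, O) = 2*N
H(f, n) = 95 + f*n (H(f, n) = f*n + 95 = 95 + f*n)
Z = 0 (Z = (2*1)*0 = 2*0 = 0)
d(K, u) = 9/2 + K/8 (d(K, u) = -7 + (92 + K)/8 = -7 + (23/2 + K/8) = 9/2 + K/8)
√(d(b, Z) + H(-138, w)) = √((9/2 + (⅛)*79) + (95 - 138*(-101))) = √((9/2 + 79/8) + (95 + 13938)) = √(115/8 + 14033) = √(112379/8) = √224758/4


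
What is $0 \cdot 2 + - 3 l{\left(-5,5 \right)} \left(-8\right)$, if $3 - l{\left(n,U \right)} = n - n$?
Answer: $72$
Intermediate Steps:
$l{\left(n,U \right)} = 3$ ($l{\left(n,U \right)} = 3 - \left(n - n\right) = 3 - 0 = 3 + 0 = 3$)
$0 \cdot 2 + - 3 l{\left(-5,5 \right)} \left(-8\right) = 0 \cdot 2 + \left(-3\right) 3 \left(-8\right) = 0 - -72 = 0 + 72 = 72$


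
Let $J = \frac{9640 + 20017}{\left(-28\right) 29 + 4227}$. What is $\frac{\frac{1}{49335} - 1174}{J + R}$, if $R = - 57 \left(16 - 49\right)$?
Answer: $- \frac{39558874387}{63674434824} \approx -0.62127$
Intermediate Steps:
$J = \frac{29657}{3415}$ ($J = \frac{29657}{-812 + 4227} = \frac{29657}{3415} \approx 8.6843$)
$R = 1881$ ($R = \left(-57\right) \left(-33\right) = 1881$)
$\frac{\frac{1}{49335} - 1174}{J + R} = \frac{\frac{1}{49335} - 1174}{\frac{29657}{3415} + 1881} = \frac{\frac{1}{49335} - 1174}{\frac{6453272}{3415}} = \left(- \frac{57919289}{49335}\right) \frac{3415}{6453272} = - \frac{39558874387}{63674434824}$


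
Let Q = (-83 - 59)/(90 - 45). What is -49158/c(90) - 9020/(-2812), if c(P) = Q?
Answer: 777716770/49913 ≈ 15581.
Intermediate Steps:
Q = -142/45 ≈ -3.1556
c(P) = -142/45
-49158/c(90) - 9020/(-2812) = -49158/(-142/45) - 9020/(-2812) = -49158*(-45/142) - 9020*(-1/2812) = 1106055/71 + 2255/703 = 777716770/49913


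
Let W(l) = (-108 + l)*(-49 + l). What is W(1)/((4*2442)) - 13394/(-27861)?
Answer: 308476/306471 ≈ 1.0065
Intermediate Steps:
W(1)/((4*2442)) - 13394/(-27861) = (5292 + 1² - 157*1)/((4*2442)) - 13394/(-27861) = (5292 + 1 - 157)/9768 - 13394*(-1/27861) = 5136*(1/9768) + 362/753 = 214/407 + 362/753 = 308476/306471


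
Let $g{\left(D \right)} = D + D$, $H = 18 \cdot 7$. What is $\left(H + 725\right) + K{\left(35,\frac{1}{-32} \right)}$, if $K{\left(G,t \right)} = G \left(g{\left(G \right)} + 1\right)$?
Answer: $3336$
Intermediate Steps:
$H = 126$
$g{\left(D \right)} = 2 D$
$K{\left(G,t \right)} = G \left(1 + 2 G\right)$ ($K{\left(G,t \right)} = G \left(2 G + 1\right) = G \left(1 + 2 G\right)$)
$\left(H + 725\right) + K{\left(35,\frac{1}{-32} \right)} = \left(126 + 725\right) + 35 \left(1 + 2 \cdot 35\right) = 851 + 35 \left(1 + 70\right) = 851 + 35 \cdot 71 = 851 + 2485 = 3336$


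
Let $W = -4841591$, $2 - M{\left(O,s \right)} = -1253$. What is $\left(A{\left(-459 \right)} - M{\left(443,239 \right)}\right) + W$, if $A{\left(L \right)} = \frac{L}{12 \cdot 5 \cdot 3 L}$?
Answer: $- \frac{871712279}{180} \approx -4.8428 \cdot 10^{6}$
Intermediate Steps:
$M{\left(O,s \right)} = 1255$ ($M{\left(O,s \right)} = 2 - -1253 = 2 + 1253 = 1255$)
$A{\left(L \right)} = \frac{1}{180}$ ($A{\left(L \right)} = \frac{L}{12 \cdot 15 L} = \frac{L}{180 L} = L \frac{1}{180 L} = \frac{1}{180}$)
$\left(A{\left(-459 \right)} - M{\left(443,239 \right)}\right) + W = \left(\frac{1}{180} - 1255\right) - 4841591 = - \frac{225899}{180} - 4841591 = - \frac{871712279}{180}$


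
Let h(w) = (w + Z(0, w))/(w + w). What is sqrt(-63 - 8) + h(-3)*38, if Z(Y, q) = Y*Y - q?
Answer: I*sqrt(71) ≈ 8.4261*I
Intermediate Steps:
Z(Y, q) = Y**2 - q
h(w) = 0 (h(w) = (w + (0**2 - w))/(w + w) = (w + (0 - w))/((2*w)) = (w - w)*(1/(2*w)) = 0*(1/(2*w)) = 0)
sqrt(-63 - 8) + h(-3)*38 = sqrt(-63 - 8) + 0*38 = sqrt(-71) + 0 = I*sqrt(71) + 0 = I*sqrt(71)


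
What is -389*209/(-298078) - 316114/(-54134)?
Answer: 4483080783/733461566 ≈ 6.1122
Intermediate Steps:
-389*209/(-298078) - 316114/(-54134) = -81301*(-1/298078) - 316114*(-1/54134) = 7391/27098 + 158057/27067 = 4483080783/733461566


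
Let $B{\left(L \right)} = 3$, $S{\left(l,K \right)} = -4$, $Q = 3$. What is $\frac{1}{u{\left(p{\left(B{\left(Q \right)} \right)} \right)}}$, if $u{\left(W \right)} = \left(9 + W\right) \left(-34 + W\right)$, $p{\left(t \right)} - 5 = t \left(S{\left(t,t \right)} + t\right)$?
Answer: $- \frac{1}{352} \approx -0.0028409$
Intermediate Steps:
$p{\left(t \right)} = 5 + t \left(-4 + t\right)$
$u{\left(W \right)} = \left(-34 + W\right) \left(9 + W\right)$
$\frac{1}{u{\left(p{\left(B{\left(Q \right)} \right)} \right)}} = \frac{1}{-306 + \left(5 + 3^{2} - 12\right)^{2} - 25 \left(5 + 3^{2} - 12\right)} = \frac{1}{-306 + \left(5 + 9 - 12\right)^{2} - 25 \left(5 + 9 - 12\right)} = \frac{1}{-306 + 2^{2} - 50} = \frac{1}{-306 + 4 - 50} = \frac{1}{-352} = - \frac{1}{352}$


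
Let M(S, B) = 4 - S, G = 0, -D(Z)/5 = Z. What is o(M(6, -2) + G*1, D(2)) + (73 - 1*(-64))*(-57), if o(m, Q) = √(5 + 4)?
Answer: -7806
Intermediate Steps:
D(Z) = -5*Z
o(m, Q) = 3 (o(m, Q) = √9 = 3)
o(M(6, -2) + G*1, D(2)) + (73 - 1*(-64))*(-57) = 3 + (73 - 1*(-64))*(-57) = 3 + (73 + 64)*(-57) = 3 + 137*(-57) = 3 - 7809 = -7806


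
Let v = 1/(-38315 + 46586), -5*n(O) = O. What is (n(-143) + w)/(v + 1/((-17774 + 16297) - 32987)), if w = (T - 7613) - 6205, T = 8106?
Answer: -2700105136416/43655 ≈ -6.1851e+7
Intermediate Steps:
n(O) = -O/5
v = 1/8271 ≈ 0.00012090
w = -5712 (w = (8106 - 7613) - 6205 = 493 - 6205 = -5712)
(n(-143) + w)/(v + 1/((-17774 + 16297) - 32987)) = (-1/5*(-143) - 5712)/(1/8271 + 1/((-17774 + 16297) - 32987)) = (143/5 - 5712)/(1/8271 + 1/(-1477 - 32987)) = -28417/(5*(1/8271 + 1/(-34464))) = -28417/(5*(1/8271 - 1/34464)) = -28417/(5*8731/95017248) = -28417/5*95017248/8731 = -2700105136416/43655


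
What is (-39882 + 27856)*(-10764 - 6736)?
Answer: 210455000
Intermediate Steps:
(-39882 + 27856)*(-10764 - 6736) = -12026*(-17500) = 210455000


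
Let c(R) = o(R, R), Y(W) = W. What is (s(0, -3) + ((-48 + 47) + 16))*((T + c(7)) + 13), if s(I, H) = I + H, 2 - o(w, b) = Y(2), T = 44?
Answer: 684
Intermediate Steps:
o(w, b) = 0 (o(w, b) = 2 - 1*2 = 2 - 2 = 0)
c(R) = 0
s(I, H) = H + I
(s(0, -3) + ((-48 + 47) + 16))*((T + c(7)) + 13) = ((-3 + 0) + ((-48 + 47) + 16))*((44 + 0) + 13) = (-3 + (-1 + 16))*(44 + 13) = (-3 + 15)*57 = 12*57 = 684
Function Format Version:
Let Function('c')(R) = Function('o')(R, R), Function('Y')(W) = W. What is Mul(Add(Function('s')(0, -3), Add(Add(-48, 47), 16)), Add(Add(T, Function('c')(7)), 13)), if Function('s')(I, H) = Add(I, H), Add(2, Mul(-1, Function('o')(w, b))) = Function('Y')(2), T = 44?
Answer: 684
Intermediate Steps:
Function('o')(w, b) = 0 (Function('o')(w, b) = Add(2, Mul(-1, 2)) = Add(2, -2) = 0)
Function('c')(R) = 0
Function('s')(I, H) = Add(H, I)
Mul(Add(Function('s')(0, -3), Add(Add(-48, 47), 16)), Add(Add(T, Function('c')(7)), 13)) = Mul(Add(Add(-3, 0), Add(Add(-48, 47), 16)), Add(Add(44, 0), 13)) = Mul(Add(-3, Add(-1, 16)), Add(44, 13)) = Mul(Add(-3, 15), 57) = Mul(12, 57) = 684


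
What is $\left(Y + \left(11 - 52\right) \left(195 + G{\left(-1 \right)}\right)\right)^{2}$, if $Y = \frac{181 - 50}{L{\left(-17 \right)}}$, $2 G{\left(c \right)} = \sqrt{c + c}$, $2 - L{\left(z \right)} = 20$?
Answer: $\frac{20747537359}{324} + \frac{5905681 i \sqrt{2}}{18} \approx 6.4036 \cdot 10^{7} + 4.6399 \cdot 10^{5} i$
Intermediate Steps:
$L{\left(z \right)} = -18$ ($L{\left(z \right)} = 2 - 20 = -18$)
$G{\left(c \right)} = \frac{\sqrt{2} \sqrt{c}}{2}$ ($G{\left(c \right)} = \frac{\sqrt{c + c}}{2} = \frac{\sqrt{2 c}}{2} = \frac{\sqrt{2} \sqrt{c}}{2}$)
$Y = - \frac{131}{18}$ ($Y = \frac{181 - 50}{-18} = 131 \left(- \frac{1}{18}\right) = - \frac{131}{18} \approx -7.2778$)
$\left(Y + \left(11 - 52\right) \left(195 + G{\left(-1 \right)}\right)\right)^{2} = \left(- \frac{131}{18} + \left(11 - 52\right) \left(195 + \frac{\sqrt{2} \sqrt{-1}}{2}\right)\right)^{2} = \left(- \frac{131}{18} - 41 \left(195 + \frac{\sqrt{2} i}{2}\right)\right)^{2} = \left(- \frac{131}{18} - 41 \left(195 + \frac{i \sqrt{2}}{2}\right)\right)^{2} = \left(- \frac{131}{18} - \left(7995 + \frac{41 i \sqrt{2}}{2}\right)\right)^{2} = \left(- \frac{144041}{18} - \frac{41 i \sqrt{2}}{2}\right)^{2}$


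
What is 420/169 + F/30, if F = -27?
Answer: 2679/1690 ≈ 1.5852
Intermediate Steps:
420/169 + F/30 = 420/169 - 27/30 = 420*(1/169) - 27*1/30 = 420/169 - 9/10 = 2679/1690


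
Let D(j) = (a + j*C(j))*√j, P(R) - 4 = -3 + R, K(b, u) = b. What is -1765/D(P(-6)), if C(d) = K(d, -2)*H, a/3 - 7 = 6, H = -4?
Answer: -353*I*√5/61 ≈ -12.94*I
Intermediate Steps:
a = 39 (a = 21 + 3*6 = 21 + 18 = 39)
P(R) = 1 + R (P(R) = 4 + (-3 + R) = 1 + R)
C(d) = -4*d (C(d) = d*(-4) = -4*d)
D(j) = √j*(39 - 4*j²) (D(j) = (39 + j*(-4*j))*√j = (39 - 4*j²)*√j = √j*(39 - 4*j²))
-1765/D(P(-6)) = -1765*1/(√(1 - 6)*(39 - 4*(1 - 6)²)) = -1765*(-I*√5/(5*(39 - 4*(-5)²))) = -1765*(-I*√5/(5*(39 - 4*25))) = -1765*(-I*√5/(5*(39 - 100))) = -1765*I*√5/305 = -353*I*√5/61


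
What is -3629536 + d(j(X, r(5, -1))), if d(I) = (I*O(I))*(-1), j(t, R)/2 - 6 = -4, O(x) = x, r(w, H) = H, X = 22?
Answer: -3629552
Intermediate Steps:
j(t, R) = 4 (j(t, R) = 12 + 2*(-4) = 12 - 8 = 4)
d(I) = -I² (d(I) = (I*I)*(-1) = I²*(-1) = -I²)
-3629536 + d(j(X, r(5, -1))) = -3629536 - 1*4² = -3629536 - 1*16 = -3629536 - 16 = -3629552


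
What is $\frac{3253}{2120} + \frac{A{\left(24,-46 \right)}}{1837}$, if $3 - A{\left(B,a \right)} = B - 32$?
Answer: $\frac{545371}{354040} \approx 1.5404$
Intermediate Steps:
$A{\left(B,a \right)} = 35 - B$ ($A{\left(B,a \right)} = 3 - \left(B - 32\right) = 3 - \left(-32 + B\right) = 35 - B$)
$\frac{3253}{2120} + \frac{A{\left(24,-46 \right)}}{1837} = \frac{3253}{2120} + \frac{35 - 24}{1837} = 3253 \cdot \frac{1}{2120} + \left(35 - 24\right) \frac{1}{1837} = \frac{3253}{2120} + 11 \cdot \frac{1}{1837} = \frac{3253}{2120} + \frac{1}{167} = \frac{545371}{354040}$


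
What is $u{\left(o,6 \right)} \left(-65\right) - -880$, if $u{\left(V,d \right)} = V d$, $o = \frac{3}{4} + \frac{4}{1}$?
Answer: $- \frac{1945}{2} \approx -972.5$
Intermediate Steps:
$o = \frac{19}{4}$ ($o = 3 \cdot \frac{1}{4} + 4 \cdot 1 = \frac{3}{4} + 4 = \frac{19}{4} \approx 4.75$)
$u{\left(o,6 \right)} \left(-65\right) - -880 = \frac{19}{4} \cdot 6 \left(-65\right) - -880 = \frac{57}{2} \left(-65\right) + 880 = - \frac{3705}{2} + 880 = - \frac{1945}{2}$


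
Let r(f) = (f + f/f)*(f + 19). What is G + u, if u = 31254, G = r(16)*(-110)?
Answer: -34196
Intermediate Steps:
r(f) = (1 + f)*(19 + f) (r(f) = (f + 1)*(19 + f) = (1 + f)*(19 + f))
G = -65450 (G = (19 + 16**2 + 20*16)*(-110) = (19 + 256 + 320)*(-110) = 595*(-110) = -65450)
G + u = -65450 + 31254 = -34196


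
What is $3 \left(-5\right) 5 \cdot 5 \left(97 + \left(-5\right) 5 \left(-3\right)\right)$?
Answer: $-64500$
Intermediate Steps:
$3 \left(-5\right) 5 \cdot 5 \left(97 + \left(-5\right) 5 \left(-3\right)\right) = \left(-15\right) 25 \left(97 - -75\right) = - 375 \left(97 + 75\right) = \left(-375\right) 172 = -64500$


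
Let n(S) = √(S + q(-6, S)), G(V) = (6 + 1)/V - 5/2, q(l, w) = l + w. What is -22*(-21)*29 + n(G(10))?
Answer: 13398 + 4*I*√15/5 ≈ 13398.0 + 3.0984*I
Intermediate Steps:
G(V) = -5/2 + 7/V (G(V) = 7/V - 5*½ = 7/V - 5/2 = -5/2 + 7/V)
n(S) = √(-6 + 2*S) (n(S) = √(S + (-6 + S)) = √(-6 + 2*S))
-22*(-21)*29 + n(G(10)) = -22*(-21)*29 + √(-6 + 2*(-5/2 + 7/10)) = 462*29 + √(-6 + 2*(-5/2 + 7*(⅒))) = 13398 + √(-6 + 2*(-5/2 + 7/10)) = 13398 + √(-6 + 2*(-9/5)) = 13398 + √(-6 - 18/5) = 13398 + √(-48/5) = 13398 + 4*I*√15/5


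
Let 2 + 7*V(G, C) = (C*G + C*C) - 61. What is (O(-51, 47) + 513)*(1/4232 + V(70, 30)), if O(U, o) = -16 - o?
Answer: 2796612975/14812 ≈ 1.8881e+5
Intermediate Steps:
V(G, C) = -9 + C**2/7 + C*G/7 (V(G, C) = -2/7 + ((C*G + C*C) - 61)/7 = -2/7 + ((C*G + C**2) - 61)/7 = -2/7 + ((C**2 + C*G) - 61)/7 = -2/7 + (-61 + C**2 + C*G)/7 = -2/7 + (-61/7 + C**2/7 + C*G/7) = -9 + C**2/7 + C*G/7)
(O(-51, 47) + 513)*(1/4232 + V(70, 30)) = ((-16 - 1*47) + 513)*(1/4232 + (-9 + (1/7)*30**2 + (1/7)*30*70)) = ((-16 - 47) + 513)*(1/4232 + (-9 + (1/7)*900 + 300)) = (-63 + 513)*(1/4232 + (-9 + 900/7 + 300)) = 450*(1/4232 + 2937/7) = 450*(12429391/29624) = 2796612975/14812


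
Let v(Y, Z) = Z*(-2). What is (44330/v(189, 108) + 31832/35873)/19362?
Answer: -791687189/75013886808 ≈ -0.010554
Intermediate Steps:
v(Y, Z) = -2*Z
(44330/v(189, 108) + 31832/35873)/19362 = (44330/((-2*108)) + 31832/35873)/19362 = (44330/(-216) + 31832*(1/35873))*(1/19362) = (44330*(-1/216) + 31832/35873)*(1/19362) = (-22165/108 + 31832/35873)*(1/19362) = -791687189/3874284*1/19362 = -791687189/75013886808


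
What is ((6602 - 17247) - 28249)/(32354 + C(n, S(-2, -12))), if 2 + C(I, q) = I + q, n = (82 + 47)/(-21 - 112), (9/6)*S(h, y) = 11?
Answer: -15518706/12910987 ≈ -1.2020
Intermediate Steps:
S(h, y) = 22/3 (S(h, y) = (⅔)*11 = 22/3)
n = -129/133 (n = 129/(-133) = 129*(-1/133) = -129/133 ≈ -0.96992)
C(I, q) = -2 + I + q (C(I, q) = -2 + (I + q) = -2 + I + q)
((6602 - 17247) - 28249)/(32354 + C(n, S(-2, -12))) = ((6602 - 17247) - 28249)/(32354 + (-2 - 129/133 + 22/3)) = (-10645 - 28249)/(32354 + 1741/399) = -38894/12910987/399 = -38894*399/12910987 = -15518706/12910987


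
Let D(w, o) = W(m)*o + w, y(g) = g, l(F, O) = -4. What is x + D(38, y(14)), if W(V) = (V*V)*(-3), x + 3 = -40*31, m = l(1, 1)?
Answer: -1877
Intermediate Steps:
m = -4
x = -1243 (x = -3 - 40*31 = -3 - 1240 = -1243)
W(V) = -3*V**2 (W(V) = V**2*(-3) = -3*V**2)
D(w, o) = w - 48*o (D(w, o) = (-3*(-4)**2)*o + w = (-3*16)*o + w = -48*o + w = w - 48*o)
x + D(38, y(14)) = -1243 + (38 - 48*14) = -1243 + (38 - 672) = -1243 - 634 = -1877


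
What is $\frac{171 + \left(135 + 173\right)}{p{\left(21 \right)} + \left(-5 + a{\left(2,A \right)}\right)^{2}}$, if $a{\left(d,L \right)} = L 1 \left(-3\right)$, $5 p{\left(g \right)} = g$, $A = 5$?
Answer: $\frac{2395}{2021} \approx 1.1851$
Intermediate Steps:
$p{\left(g \right)} = \frac{g}{5}$
$a{\left(d,L \right)} = - 3 L$ ($a{\left(d,L \right)} = L \left(-3\right) = - 3 L$)
$\frac{171 + \left(135 + 173\right)}{p{\left(21 \right)} + \left(-5 + a{\left(2,A \right)}\right)^{2}} = \frac{171 + \left(135 + 173\right)}{\frac{1}{5} \cdot 21 + \left(-5 - 15\right)^{2}} = \frac{171 + 308}{\frac{21}{5} + \left(-5 - 15\right)^{2}} = \frac{479}{\frac{21}{5} + \left(-20\right)^{2}} = \frac{479}{\frac{21}{5} + 400} = \frac{479}{\frac{2021}{5}} = 479 \cdot \frac{5}{2021} = \frac{2395}{2021}$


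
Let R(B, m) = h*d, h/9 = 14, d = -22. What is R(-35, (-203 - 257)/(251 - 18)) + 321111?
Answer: 318339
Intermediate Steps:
h = 126 (h = 9*14 = 126)
R(B, m) = -2772 (R(B, m) = 126*(-22) = -2772)
R(-35, (-203 - 257)/(251 - 18)) + 321111 = -2772 + 321111 = 318339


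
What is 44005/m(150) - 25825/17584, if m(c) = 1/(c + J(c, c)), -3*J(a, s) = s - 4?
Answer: 235230234205/52752 ≈ 4.4592e+6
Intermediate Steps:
J(a, s) = 4/3 - s/3 (J(a, s) = -(s - 4)/3 = -(-4 + s)/3 = 4/3 - s/3)
m(c) = 1/(4/3 + 2*c/3) (m(c) = 1/(c + (4/3 - c/3)) = 1/(4/3 + 2*c/3))
44005/m(150) - 25825/17584 = 44005/((3/(2*(2 + 150)))) - 25825/17584 = 44005/(((3/2)/152)) - 25825*1/17584 = 44005/(((3/2)*(1/152))) - 25825/17584 = 44005/(3/304) - 25825/17584 = 44005*(304/3) - 25825/17584 = 13377520/3 - 25825/17584 = 235230234205/52752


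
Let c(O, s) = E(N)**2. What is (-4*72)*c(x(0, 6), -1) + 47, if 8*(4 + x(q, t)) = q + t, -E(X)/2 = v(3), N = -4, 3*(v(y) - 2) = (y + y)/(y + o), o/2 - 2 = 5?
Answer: -1479409/289 ≈ -5119.1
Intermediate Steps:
o = 14 (o = 4 + 2*5 = 4 + 10 = 14)
v(y) = 2 + 2*y/(3*(14 + y)) (v(y) = 2 + ((y + y)/(y + 14))/3 = 2 + ((2*y)/(14 + y))/3 = 2 + (2*y/(14 + y))/3 = 2 + 2*y/(3*(14 + y)))
E(X) = -72/17 (E(X) = -8*(21 + 2*3)/(3*(14 + 3)) = -8*(21 + 6)/(3*17) = -8*27/(3*17) = -2*36/17 = -72/17)
x(q, t) = -4 + q/8 + t/8 (x(q, t) = -4 + (q + t)/8 = -4 + (q/8 + t/8) = -4 + q/8 + t/8)
c(O, s) = 5184/289 (c(O, s) = (-72/17)**2 = 5184/289)
(-4*72)*c(x(0, 6), -1) + 47 = -4*72*(5184/289) + 47 = -288*5184/289 + 47 = -1492992/289 + 47 = -1479409/289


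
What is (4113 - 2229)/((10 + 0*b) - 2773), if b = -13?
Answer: -628/921 ≈ -0.68187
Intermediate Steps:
(4113 - 2229)/((10 + 0*b) - 2773) = (4113 - 2229)/((10 + 0*(-13)) - 2773) = 1884/((10 + 0) - 2773) = 1884/(10 - 2773) = 1884/(-2763) = 1884*(-1/2763) = -628/921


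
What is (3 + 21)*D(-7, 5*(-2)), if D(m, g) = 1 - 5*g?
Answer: 1224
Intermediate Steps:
(3 + 21)*D(-7, 5*(-2)) = (3 + 21)*(1 - 25*(-2)) = 24*(1 - 5*(-10)) = 24*(1 + 50) = 24*51 = 1224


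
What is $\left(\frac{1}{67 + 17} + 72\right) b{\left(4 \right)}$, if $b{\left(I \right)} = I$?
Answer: $\frac{6049}{21} \approx 288.05$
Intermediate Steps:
$\left(\frac{1}{67 + 17} + 72\right) b{\left(4 \right)} = \left(\frac{1}{67 + 17} + 72\right) 4 = \left(\frac{1}{84} + 72\right) 4 = \frac{6049}{84} \cdot 4 = \frac{6049}{21}$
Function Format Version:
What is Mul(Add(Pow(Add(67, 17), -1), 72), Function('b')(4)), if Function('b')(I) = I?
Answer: Rational(6049, 21) ≈ 288.05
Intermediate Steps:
Mul(Add(Pow(Add(67, 17), -1), 72), Function('b')(4)) = Mul(Add(Pow(Add(67, 17), -1), 72), 4) = Mul(Add(Pow(84, -1), 72), 4) = Mul(Add(Rational(1, 84), 72), 4) = Mul(Rational(6049, 84), 4) = Rational(6049, 21)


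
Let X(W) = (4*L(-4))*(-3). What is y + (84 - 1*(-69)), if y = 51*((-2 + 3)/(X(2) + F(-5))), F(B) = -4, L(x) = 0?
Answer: 561/4 ≈ 140.25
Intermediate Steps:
X(W) = 0 (X(W) = (4*0)*(-3) = 0*(-3) = 0)
y = -51/4 (y = 51*((-2 + 3)/(0 - 4)) = 51*(1/(-4)) = 51*(1*(-¼)) = 51*(-¼) = -51/4 ≈ -12.750)
y + (84 - 1*(-69)) = -51/4 + (84 - 1*(-69)) = -51/4 + (84 + 69) = -51/4 + 153 = 561/4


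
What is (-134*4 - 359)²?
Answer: 801025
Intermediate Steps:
(-134*4 - 359)² = (-536 - 359)² = (-895)² = 801025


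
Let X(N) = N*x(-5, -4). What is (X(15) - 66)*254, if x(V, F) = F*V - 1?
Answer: 55626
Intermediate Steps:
x(V, F) = -1 + F*V
X(N) = 19*N (X(N) = N*(-1 - 4*(-5)) = N*(-1 + 20) = N*19 = 19*N)
(X(15) - 66)*254 = (19*15 - 66)*254 = (285 - 66)*254 = 219*254 = 55626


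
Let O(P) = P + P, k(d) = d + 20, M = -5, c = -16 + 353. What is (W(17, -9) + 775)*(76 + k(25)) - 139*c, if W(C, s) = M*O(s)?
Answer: 57822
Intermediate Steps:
c = 337
k(d) = 20 + d
O(P) = 2*P
W(C, s) = -10*s
(W(17, -9) + 775)*(76 + k(25)) - 139*c = (-10*(-9) + 775)*(76 + (20 + 25)) - 139*337 = (90 + 775)*(76 + 45) - 46843 = 865*121 - 46843 = 104665 - 46843 = 57822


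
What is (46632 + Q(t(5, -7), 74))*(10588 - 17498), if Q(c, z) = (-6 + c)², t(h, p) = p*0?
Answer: -322475880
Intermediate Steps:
t(h, p) = 0
(46632 + Q(t(5, -7), 74))*(10588 - 17498) = (46632 + (-6 + 0)²)*(10588 - 17498) = (46632 + (-6)²)*(-6910) = (46632 + 36)*(-6910) = 46668*(-6910) = -322475880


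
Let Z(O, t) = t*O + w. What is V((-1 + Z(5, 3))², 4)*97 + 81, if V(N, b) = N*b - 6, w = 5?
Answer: 139567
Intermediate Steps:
Z(O, t) = 5 + O*t (Z(O, t) = t*O + 5 = O*t + 5 = 5 + O*t)
V(N, b) = -6 + N*b
V((-1 + Z(5, 3))², 4)*97 + 81 = (-6 + (-1 + (5 + 5*3))²*4)*97 + 81 = (-6 + (-1 + (5 + 15))²*4)*97 + 81 = (-6 + (-1 + 20)²*4)*97 + 81 = (-6 + 19²*4)*97 + 81 = (-6 + 361*4)*97 + 81 = (-6 + 1444)*97 + 81 = 1438*97 + 81 = 139486 + 81 = 139567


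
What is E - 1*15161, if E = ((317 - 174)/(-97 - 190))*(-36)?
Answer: -4346059/287 ≈ -15143.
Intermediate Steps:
E = 5148/287 (E = (143/(-287))*(-36) = (143*(-1/287))*(-36) = -143/287*(-36) = 5148/287 ≈ 17.937)
E - 1*15161 = 5148/287 - 1*15161 = 5148/287 - 15161 = -4346059/287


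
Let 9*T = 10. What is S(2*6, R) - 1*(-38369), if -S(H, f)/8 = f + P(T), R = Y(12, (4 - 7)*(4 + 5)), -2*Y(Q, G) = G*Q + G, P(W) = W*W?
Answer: 2993365/81 ≈ 36955.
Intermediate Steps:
T = 10/9 (T = (⅑)*10 = 10/9 ≈ 1.1111)
P(W) = W²
Y(Q, G) = -G/2 - G*Q/2 (Y(Q, G) = -(G*Q + G)/2 = -(G + G*Q)/2 = -G/2 - G*Q/2)
R = 351/2 (R = -(4 - 7)*(4 + 5)*(1 + 12)/2 = -½*(-3*9)*13 = -½*(-27)*13 = 351/2 ≈ 175.50)
S(H, f) = -800/81 - 8*f (S(H, f) = -8*(f + (10/9)²) = -8*(f + 100/81) = -8*(100/81 + f) = -800/81 - 8*f)
S(2*6, R) - 1*(-38369) = (-800/81 - 8*351/2) - 1*(-38369) = (-800/81 - 1404) + 38369 = -114524/81 + 38369 = 2993365/81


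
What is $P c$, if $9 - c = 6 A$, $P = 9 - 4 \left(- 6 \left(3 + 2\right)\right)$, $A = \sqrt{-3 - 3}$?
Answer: $1161 - 774 i \sqrt{6} \approx 1161.0 - 1895.9 i$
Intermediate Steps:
$A = i \sqrt{6}$ ($A = \sqrt{-6} = i \sqrt{6} \approx 2.4495 i$)
$P = 129$ ($P = 9 - 4 \left(\left(-6\right) 5\right) = 9 - -120 = 9 + 120 = 129$)
$c = 9 - 6 i \sqrt{6} \approx 9.0 - 14.697 i$
$P c = 129 \left(9 - 6 i \sqrt{6}\right) = 1161 - 774 i \sqrt{6}$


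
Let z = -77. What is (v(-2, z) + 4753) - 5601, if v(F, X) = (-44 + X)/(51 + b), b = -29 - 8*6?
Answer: -21927/26 ≈ -843.35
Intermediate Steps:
b = -77 (b = -29 - 1*48 = -29 - 48 = -77)
v(F, X) = 22/13 - X/26 (v(F, X) = (-44 + X)/(51 - 77) = (-44 + X)/(-26) = (-44 + X)*(-1/26) = 22/13 - X/26)
(v(-2, z) + 4753) - 5601 = ((22/13 - 1/26*(-77)) + 4753) - 5601 = ((22/13 + 77/26) + 4753) - 5601 = (121/26 + 4753) - 5601 = 123699/26 - 5601 = -21927/26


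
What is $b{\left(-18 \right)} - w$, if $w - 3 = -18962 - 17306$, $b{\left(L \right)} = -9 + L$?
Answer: $36238$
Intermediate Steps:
$w = -36265$ ($w = 3 - 36268 = -36265$)
$b{\left(-18 \right)} - w = \left(-9 - 18\right) - -36265 = -27 + 36265 = 36238$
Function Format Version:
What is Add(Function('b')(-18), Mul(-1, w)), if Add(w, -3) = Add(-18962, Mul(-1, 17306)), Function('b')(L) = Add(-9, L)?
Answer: 36238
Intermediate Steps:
w = -36265 (w = Add(3, Add(-18962, Mul(-1, 17306))) = Add(3, Add(-18962, -17306)) = Add(3, -36268) = -36265)
Add(Function('b')(-18), Mul(-1, w)) = Add(Add(-9, -18), Mul(-1, -36265)) = Add(-27, 36265) = 36238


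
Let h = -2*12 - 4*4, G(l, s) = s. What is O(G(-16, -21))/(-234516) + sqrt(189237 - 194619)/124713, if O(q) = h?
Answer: 10/58629 + I*sqrt(598)/41571 ≈ 0.00017056 + 0.00058825*I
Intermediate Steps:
h = -40 (h = -24 - 16 = -40)
O(q) = -40
O(G(-16, -21))/(-234516) + sqrt(189237 - 194619)/124713 = -40/(-234516) + sqrt(189237 - 194619)/124713 = -40*(-1/234516) + sqrt(-5382)*(1/124713) = 10/58629 + (3*I*sqrt(598))*(1/124713) = 10/58629 + I*sqrt(598)/41571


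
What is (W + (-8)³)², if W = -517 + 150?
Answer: 772641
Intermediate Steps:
W = -367
(W + (-8)³)² = (-367 + (-8)³)² = (-367 - 512)² = (-879)² = 772641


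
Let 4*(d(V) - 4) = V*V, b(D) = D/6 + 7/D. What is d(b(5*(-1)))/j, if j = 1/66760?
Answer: 31525741/90 ≈ 3.5029e+5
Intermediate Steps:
b(D) = 7/D + D/6 (b(D) = D*(⅙) + 7/D = D/6 + 7/D = 7/D + D/6)
d(V) = 4 + V²/4 (d(V) = 4 + (V*V)/4 = 4 + V²/4)
j = 1/66760 ≈ 1.4979e-5
d(b(5*(-1)))/j = (4 + (7/((5*(-1))) + (5*(-1))/6)²/4)/(1/66760) = (4 + (7/(-5) + (⅙)*(-5))²/4)*66760 = (4 + (7*(-⅕) - ⅚)²/4)*66760 = (4 + (-7/5 - ⅚)²/4)*66760 = (4 + (-67/30)²/4)*66760 = (4 + (¼)*(4489/900))*66760 = (4 + 4489/3600)*66760 = (18889/3600)*66760 = 31525741/90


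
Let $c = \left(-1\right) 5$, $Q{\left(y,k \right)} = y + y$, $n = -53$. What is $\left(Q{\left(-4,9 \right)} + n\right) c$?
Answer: $305$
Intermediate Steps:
$Q{\left(y,k \right)} = 2 y$
$c = -5$
$\left(Q{\left(-4,9 \right)} + n\right) c = \left(2 \left(-4\right) - 53\right) \left(-5\right) = \left(-8 - 53\right) \left(-5\right) = \left(-61\right) \left(-5\right) = 305$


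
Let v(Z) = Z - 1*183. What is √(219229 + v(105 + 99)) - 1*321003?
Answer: -321003 + 5*√8770 ≈ -3.2054e+5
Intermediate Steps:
v(Z) = -183 + Z (v(Z) = Z - 183 = -183 + Z)
√(219229 + v(105 + 99)) - 1*321003 = √(219229 + (-183 + (105 + 99))) - 1*321003 = √(219229 + (-183 + 204)) - 321003 = √(219229 + 21) - 321003 = √219250 - 321003 = 5*√8770 - 321003 = -321003 + 5*√8770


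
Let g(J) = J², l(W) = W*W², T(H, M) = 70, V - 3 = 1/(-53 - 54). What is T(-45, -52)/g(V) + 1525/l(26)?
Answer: 178026171/22497280 ≈ 7.9132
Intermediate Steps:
V = 320/107 (V = 3 + 1/(-53 - 54) = 3 + 1/(-107) = 3 - 1/107 = 320/107 ≈ 2.9907)
l(W) = W³
T(-45, -52)/g(V) + 1525/l(26) = 70/((320/107)²) + 1525/(26³) = 70/(102400/11449) + 1525/17576 = 70*(11449/102400) + 1525*(1/17576) = 80143/10240 + 1525/17576 = 178026171/22497280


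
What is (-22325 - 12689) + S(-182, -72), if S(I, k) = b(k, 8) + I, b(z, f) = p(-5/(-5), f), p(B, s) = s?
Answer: -35188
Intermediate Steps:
b(z, f) = f
S(I, k) = 8 + I
(-22325 - 12689) + S(-182, -72) = (-22325 - 12689) + (8 - 182) = -35014 - 174 = -35188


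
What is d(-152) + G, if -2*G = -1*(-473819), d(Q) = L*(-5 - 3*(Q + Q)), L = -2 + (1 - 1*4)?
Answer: -482889/2 ≈ -2.4144e+5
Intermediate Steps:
L = -5 (L = -2 + (1 - 4) = -2 - 3 = -5)
d(Q) = 25 + 30*Q (d(Q) = -5*(-5 - 3*(Q + Q)) = -5*(-5 - 6*Q) = 25 + 30*Q)
G = -473819/2 (G = -(-1)*(-473819)/2 = -1/2*473819 = -473819/2 ≈ -2.3691e+5)
d(-152) + G = (25 + 30*(-152)) - 473819/2 = (25 - 4560) - 473819/2 = -4535 - 473819/2 = -482889/2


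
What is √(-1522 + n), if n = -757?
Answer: I*√2279 ≈ 47.739*I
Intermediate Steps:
√(-1522 + n) = √(-1522 - 757) = √(-2279) = I*√2279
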